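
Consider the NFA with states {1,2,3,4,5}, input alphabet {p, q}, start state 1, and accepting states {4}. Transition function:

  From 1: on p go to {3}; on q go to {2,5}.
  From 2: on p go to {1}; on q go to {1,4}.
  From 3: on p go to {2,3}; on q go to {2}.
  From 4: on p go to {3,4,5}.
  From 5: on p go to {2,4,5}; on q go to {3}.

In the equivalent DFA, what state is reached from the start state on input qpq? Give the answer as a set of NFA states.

Start: {1}.
δ(1,q) = {2,5}.
Union: {2,5}.
After q: {2,5}.
δ(2,p) = {1}; δ(5,p) = {2,4,5}.
Union: {1,2,4,5}.
After p: {1,2,4,5}.
δ(1,q) = {2,5}; δ(2,q) = {1,4}; δ(4,q) = ∅; δ(5,q) = {3}.
Union: {1,2,3,4,5}.
After q: {1,2,3,4,5}.

{1,2,3,4,5}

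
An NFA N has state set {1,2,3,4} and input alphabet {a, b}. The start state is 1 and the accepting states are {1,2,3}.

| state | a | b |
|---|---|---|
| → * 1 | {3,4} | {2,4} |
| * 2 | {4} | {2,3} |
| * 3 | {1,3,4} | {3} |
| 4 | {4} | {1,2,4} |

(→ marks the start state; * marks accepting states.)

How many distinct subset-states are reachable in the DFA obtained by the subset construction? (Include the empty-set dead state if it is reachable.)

7

Start state of the DFA: {1}.
{1} --a--> {3,4}  [new]
{1} --b--> {2,4}  [new]
{3,4} --a--> {1,3,4}  [new]
{3,4} --b--> {1,2,3,4}  [new]
{2,4} --a--> {4}  [new]
{2,4} --b--> {1,2,3,4}  [seen]
{1,3,4} --a--> {1,3,4}  [seen]
{1,3,4} --b--> {1,2,3,4}  [seen]
{1,2,3,4} --a--> {1,3,4}  [seen]
{1,2,3,4} --b--> {1,2,3,4}  [seen]
{4} --a--> {4}  [seen]
{4} --b--> {1,2,4}  [new]
{1,2,4} --a--> {3,4}  [seen]
{1,2,4} --b--> {1,2,3,4}  [seen]
Reachable DFA states: {1}, {3,4}, {2,4}, {1,3,4}, {1,2,3,4}, {4}, {1,2,4}.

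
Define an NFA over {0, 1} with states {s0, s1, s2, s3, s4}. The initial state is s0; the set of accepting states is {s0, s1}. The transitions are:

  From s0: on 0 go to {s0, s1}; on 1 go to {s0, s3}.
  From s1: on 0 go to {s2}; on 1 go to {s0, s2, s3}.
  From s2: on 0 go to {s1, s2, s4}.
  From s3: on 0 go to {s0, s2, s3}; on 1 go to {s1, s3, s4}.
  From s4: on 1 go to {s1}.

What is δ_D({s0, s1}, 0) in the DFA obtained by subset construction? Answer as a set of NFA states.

δ(s0,0) = {s0, s1}; δ(s1,0) = {s2}.
Union: {s0, s1, s2}.

{s0, s1, s2}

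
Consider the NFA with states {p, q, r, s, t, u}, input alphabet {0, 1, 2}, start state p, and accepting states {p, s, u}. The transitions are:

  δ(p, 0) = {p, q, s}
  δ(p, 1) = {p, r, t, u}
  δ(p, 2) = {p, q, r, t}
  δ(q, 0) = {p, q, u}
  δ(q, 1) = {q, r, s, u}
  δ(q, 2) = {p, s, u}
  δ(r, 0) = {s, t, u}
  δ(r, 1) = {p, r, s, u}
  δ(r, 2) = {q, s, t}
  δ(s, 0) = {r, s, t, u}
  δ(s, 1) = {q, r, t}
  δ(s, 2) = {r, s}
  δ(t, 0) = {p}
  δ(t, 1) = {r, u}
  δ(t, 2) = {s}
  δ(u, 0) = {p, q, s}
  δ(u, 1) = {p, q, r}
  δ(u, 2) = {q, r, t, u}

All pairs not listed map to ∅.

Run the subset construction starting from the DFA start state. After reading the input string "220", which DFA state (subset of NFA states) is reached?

{p, q, r, s, t, u}

Start: {p}.
δ(p,2) = {p, q, r, t}.
Union: {p, q, r, t}.
After 2: {p, q, r, t}.
δ(p,2) = {p, q, r, t}; δ(q,2) = {p, s, u}; δ(r,2) = {q, s, t}; δ(t,2) = {s}.
Union: {p, q, r, s, t, u}.
After 2: {p, q, r, s, t, u}.
δ(p,0) = {p, q, s}; δ(q,0) = {p, q, u}; δ(r,0) = {s, t, u}; δ(s,0) = {r, s, t, u}; δ(t,0) = {p}; δ(u,0) = {p, q, s}.
Union: {p, q, r, s, t, u}.
After 0: {p, q, r, s, t, u}.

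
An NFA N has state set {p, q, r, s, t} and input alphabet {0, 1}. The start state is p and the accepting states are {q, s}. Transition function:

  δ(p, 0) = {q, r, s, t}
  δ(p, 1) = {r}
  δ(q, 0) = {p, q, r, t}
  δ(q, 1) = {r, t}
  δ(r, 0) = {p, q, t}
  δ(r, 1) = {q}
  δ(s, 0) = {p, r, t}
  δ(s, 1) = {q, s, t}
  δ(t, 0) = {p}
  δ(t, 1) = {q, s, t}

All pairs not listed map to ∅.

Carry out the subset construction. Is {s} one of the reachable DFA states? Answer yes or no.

no

Start state of the DFA: {p}.
{p} --0--> {q, r, s, t}  [new]
{p} --1--> {r}  [new]
{q, r, s, t} --0--> {p, q, r, t}  [new]
{q, r, s, t} --1--> {q, r, s, t}  [seen]
{r} --0--> {p, q, t}  [new]
{r} --1--> {q}  [new]
{p, q, r, t} --0--> {p, q, r, s, t}  [new]
{p, q, r, t} --1--> {q, r, s, t}  [seen]
{p, q, t} --0--> {p, q, r, s, t}  [seen]
{p, q, t} --1--> {q, r, s, t}  [seen]
{q} --0--> {p, q, r, t}  [seen]
{q} --1--> {r, t}  [new]
{p, q, r, s, t} --0--> {p, q, r, s, t}  [seen]
{p, q, r, s, t} --1--> {q, r, s, t}  [seen]
{r, t} --0--> {p, q, t}  [seen]
{r, t} --1--> {q, s, t}  [new]
{q, s, t} --0--> {p, q, r, t}  [seen]
{q, s, t} --1--> {q, r, s, t}  [seen]
Reachable DFA states: {p}, {q, r, s, t}, {r}, {p, q, r, t}, {p, q, t}, {q}, {p, q, r, s, t}, {r, t}, {q, s, t}.
{s} is not among them.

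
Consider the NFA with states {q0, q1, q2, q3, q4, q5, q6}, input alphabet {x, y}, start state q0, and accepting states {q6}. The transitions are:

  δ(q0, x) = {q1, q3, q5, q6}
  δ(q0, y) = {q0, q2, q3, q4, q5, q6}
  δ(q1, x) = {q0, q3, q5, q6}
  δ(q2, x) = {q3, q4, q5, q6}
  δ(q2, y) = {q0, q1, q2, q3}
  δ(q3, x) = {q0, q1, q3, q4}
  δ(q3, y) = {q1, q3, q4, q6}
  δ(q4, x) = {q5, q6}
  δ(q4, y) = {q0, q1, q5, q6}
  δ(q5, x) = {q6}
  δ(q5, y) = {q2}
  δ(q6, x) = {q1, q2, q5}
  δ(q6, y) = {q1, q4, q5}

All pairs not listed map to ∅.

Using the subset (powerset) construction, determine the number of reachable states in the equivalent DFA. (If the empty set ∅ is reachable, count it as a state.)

5

Start state of the DFA: {q0}.
{q0} --x--> {q1, q3, q5, q6}  [new]
{q0} --y--> {q0, q2, q3, q4, q5, q6}  [new]
{q1, q3, q5, q6} --x--> {q0, q1, q2, q3, q4, q5, q6}  [new]
{q1, q3, q5, q6} --y--> {q1, q2, q3, q4, q5, q6}  [new]
{q0, q2, q3, q4, q5, q6} --x--> {q0, q1, q2, q3, q4, q5, q6}  [seen]
{q0, q2, q3, q4, q5, q6} --y--> {q0, q1, q2, q3, q4, q5, q6}  [seen]
{q0, q1, q2, q3, q4, q5, q6} --x--> {q0, q1, q2, q3, q4, q5, q6}  [seen]
{q0, q1, q2, q3, q4, q5, q6} --y--> {q0, q1, q2, q3, q4, q5, q6}  [seen]
{q1, q2, q3, q4, q5, q6} --x--> {q0, q1, q2, q3, q4, q5, q6}  [seen]
{q1, q2, q3, q4, q5, q6} --y--> {q0, q1, q2, q3, q4, q5, q6}  [seen]
Reachable DFA states: {q0}, {q1, q3, q5, q6}, {q0, q2, q3, q4, q5, q6}, {q0, q1, q2, q3, q4, q5, q6}, {q1, q2, q3, q4, q5, q6}.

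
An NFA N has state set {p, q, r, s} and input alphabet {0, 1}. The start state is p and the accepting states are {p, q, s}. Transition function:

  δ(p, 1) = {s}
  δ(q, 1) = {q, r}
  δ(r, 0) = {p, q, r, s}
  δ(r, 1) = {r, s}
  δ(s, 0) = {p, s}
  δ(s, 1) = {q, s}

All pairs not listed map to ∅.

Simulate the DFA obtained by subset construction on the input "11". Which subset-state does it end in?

Start: {p}.
δ(p,1) = {s}.
Union: {s}.
After 1: {s}.
δ(s,1) = {q, s}.
Union: {q, s}.
After 1: {q, s}.

{q, s}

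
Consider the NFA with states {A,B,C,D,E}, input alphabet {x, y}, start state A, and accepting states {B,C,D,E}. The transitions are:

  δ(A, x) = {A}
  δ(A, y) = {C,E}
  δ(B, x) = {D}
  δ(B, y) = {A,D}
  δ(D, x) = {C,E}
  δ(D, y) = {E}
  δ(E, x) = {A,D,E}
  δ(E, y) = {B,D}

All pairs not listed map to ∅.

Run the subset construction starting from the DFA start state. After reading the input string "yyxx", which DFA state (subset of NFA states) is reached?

Start: {A}.
δ(A,y) = {C,E}.
Union: {C,E}.
After y: {C,E}.
δ(C,y) = ∅; δ(E,y) = {B,D}.
Union: {B,D}.
After y: {B,D}.
δ(B,x) = {D}; δ(D,x) = {C,E}.
Union: {C,D,E}.
After x: {C,D,E}.
δ(C,x) = ∅; δ(D,x) = {C,E}; δ(E,x) = {A,D,E}.
Union: {A,C,D,E}.
After x: {A,C,D,E}.

{A,C,D,E}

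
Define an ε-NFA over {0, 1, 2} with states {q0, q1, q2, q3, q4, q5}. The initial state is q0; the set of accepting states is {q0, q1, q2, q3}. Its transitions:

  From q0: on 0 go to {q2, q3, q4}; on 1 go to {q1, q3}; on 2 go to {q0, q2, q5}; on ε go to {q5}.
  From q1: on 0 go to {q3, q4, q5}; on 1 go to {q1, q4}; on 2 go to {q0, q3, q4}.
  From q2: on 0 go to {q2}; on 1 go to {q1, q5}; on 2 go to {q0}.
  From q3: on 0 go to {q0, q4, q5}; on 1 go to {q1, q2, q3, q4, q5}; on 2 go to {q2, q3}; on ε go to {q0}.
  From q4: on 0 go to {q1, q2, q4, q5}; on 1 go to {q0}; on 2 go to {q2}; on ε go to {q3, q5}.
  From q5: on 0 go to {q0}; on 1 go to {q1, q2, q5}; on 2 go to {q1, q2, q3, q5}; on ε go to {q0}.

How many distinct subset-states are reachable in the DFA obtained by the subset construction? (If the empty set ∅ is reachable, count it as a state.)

Start state of the DFA: {q0, q5} (ε-closure of the NFA start).
{q0, q5} --0--> {q0, q2, q3, q4, q5}  [new]
{q0, q5} --1--> {q0, q1, q2, q3, q5}  [new]
{q0, q5} --2--> {q0, q1, q2, q3, q5}  [seen]
{q0, q2, q3, q4, q5} --0--> {q0, q1, q2, q3, q4, q5}  [new]
{q0, q2, q3, q4, q5} --1--> {q0, q1, q2, q3, q4, q5}  [seen]
{q0, q2, q3, q4, q5} --2--> {q0, q1, q2, q3, q5}  [seen]
{q0, q1, q2, q3, q5} --0--> {q0, q2, q3, q4, q5}  [seen]
{q0, q1, q2, q3, q5} --1--> {q0, q1, q2, q3, q4, q5}  [seen]
{q0, q1, q2, q3, q5} --2--> {q0, q1, q2, q3, q4, q5}  [seen]
{q0, q1, q2, q3, q4, q5} --0--> {q0, q1, q2, q3, q4, q5}  [seen]
{q0, q1, q2, q3, q4, q5} --1--> {q0, q1, q2, q3, q4, q5}  [seen]
{q0, q1, q2, q3, q4, q5} --2--> {q0, q1, q2, q3, q4, q5}  [seen]
Reachable DFA states: {q0, q5}, {q0, q2, q3, q4, q5}, {q0, q1, q2, q3, q5}, {q0, q1, q2, q3, q4, q5}.

4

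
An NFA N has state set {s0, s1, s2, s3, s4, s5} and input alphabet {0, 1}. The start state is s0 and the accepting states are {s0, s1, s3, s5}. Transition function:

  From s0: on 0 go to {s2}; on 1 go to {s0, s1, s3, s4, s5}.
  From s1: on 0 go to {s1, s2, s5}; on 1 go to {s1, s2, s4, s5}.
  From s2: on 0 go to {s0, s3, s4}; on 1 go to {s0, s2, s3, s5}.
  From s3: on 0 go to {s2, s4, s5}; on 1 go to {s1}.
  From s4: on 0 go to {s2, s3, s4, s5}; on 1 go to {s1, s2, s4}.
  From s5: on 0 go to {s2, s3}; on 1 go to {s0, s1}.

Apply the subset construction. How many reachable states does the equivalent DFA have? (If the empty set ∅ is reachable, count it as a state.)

Start state of the DFA: {s0}.
{s0} --0--> {s2}  [new]
{s0} --1--> {s0, s1, s3, s4, s5}  [new]
{s2} --0--> {s0, s3, s4}  [new]
{s2} --1--> {s0, s2, s3, s5}  [new]
{s0, s1, s3, s4, s5} --0--> {s1, s2, s3, s4, s5}  [new]
{s0, s1, s3, s4, s5} --1--> {s0, s1, s2, s3, s4, s5}  [new]
{s0, s3, s4} --0--> {s2, s3, s4, s5}  [new]
{s0, s3, s4} --1--> {s0, s1, s2, s3, s4, s5}  [seen]
{s0, s2, s3, s5} --0--> {s0, s2, s3, s4, s5}  [new]
{s0, s2, s3, s5} --1--> {s0, s1, s2, s3, s4, s5}  [seen]
{s1, s2, s3, s4, s5} --0--> {s0, s1, s2, s3, s4, s5}  [seen]
{s1, s2, s3, s4, s5} --1--> {s0, s1, s2, s3, s4, s5}  [seen]
{s0, s1, s2, s3, s4, s5} --0--> {s0, s1, s2, s3, s4, s5}  [seen]
{s0, s1, s2, s3, s4, s5} --1--> {s0, s1, s2, s3, s4, s5}  [seen]
{s2, s3, s4, s5} --0--> {s0, s2, s3, s4, s5}  [seen]
{s2, s3, s4, s5} --1--> {s0, s1, s2, s3, s4, s5}  [seen]
{s0, s2, s3, s4, s5} --0--> {s0, s2, s3, s4, s5}  [seen]
{s0, s2, s3, s4, s5} --1--> {s0, s1, s2, s3, s4, s5}  [seen]
Reachable DFA states: {s0}, {s2}, {s0, s1, s3, s4, s5}, {s0, s3, s4}, {s0, s2, s3, s5}, {s1, s2, s3, s4, s5}, {s0, s1, s2, s3, s4, s5}, {s2, s3, s4, s5}, {s0, s2, s3, s4, s5}.

9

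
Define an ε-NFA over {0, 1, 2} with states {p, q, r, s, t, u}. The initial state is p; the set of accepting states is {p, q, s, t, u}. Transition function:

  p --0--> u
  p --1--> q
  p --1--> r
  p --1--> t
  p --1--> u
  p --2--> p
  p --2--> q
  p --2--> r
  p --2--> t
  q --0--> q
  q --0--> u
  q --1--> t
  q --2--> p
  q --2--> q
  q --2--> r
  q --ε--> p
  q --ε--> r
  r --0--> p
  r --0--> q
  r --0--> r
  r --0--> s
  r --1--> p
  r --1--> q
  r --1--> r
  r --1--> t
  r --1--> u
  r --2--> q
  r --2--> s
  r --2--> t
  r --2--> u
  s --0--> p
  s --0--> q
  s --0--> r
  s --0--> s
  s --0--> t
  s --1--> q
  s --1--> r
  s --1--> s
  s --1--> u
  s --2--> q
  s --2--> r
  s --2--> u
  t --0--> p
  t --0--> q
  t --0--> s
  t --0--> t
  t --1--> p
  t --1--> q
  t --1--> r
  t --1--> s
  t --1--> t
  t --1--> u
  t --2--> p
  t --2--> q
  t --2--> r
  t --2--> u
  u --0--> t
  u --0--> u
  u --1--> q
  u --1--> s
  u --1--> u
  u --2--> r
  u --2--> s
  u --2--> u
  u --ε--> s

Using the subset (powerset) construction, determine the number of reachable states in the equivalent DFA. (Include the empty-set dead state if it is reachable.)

Start state of the DFA: {p} (ε-closure of the NFA start).
{p} --0--> {s, u}  [new]
{p} --1--> {p, q, r, s, t, u}  [new]
{p} --2--> {p, q, r, t}  [new]
{s, u} --0--> {p, q, r, s, t, u}  [seen]
{s, u} --1--> {p, q, r, s, u}  [new]
{s, u} --2--> {p, q, r, s, u}  [seen]
{p, q, r, s, t, u} --0--> {p, q, r, s, t, u}  [seen]
{p, q, r, s, t, u} --1--> {p, q, r, s, t, u}  [seen]
{p, q, r, s, t, u} --2--> {p, q, r, s, t, u}  [seen]
{p, q, r, t} --0--> {p, q, r, s, t, u}  [seen]
{p, q, r, t} --1--> {p, q, r, s, t, u}  [seen]
{p, q, r, t} --2--> {p, q, r, s, t, u}  [seen]
{p, q, r, s, u} --0--> {p, q, r, s, t, u}  [seen]
{p, q, r, s, u} --1--> {p, q, r, s, t, u}  [seen]
{p, q, r, s, u} --2--> {p, q, r, s, t, u}  [seen]
Reachable DFA states: {p}, {s, u}, {p, q, r, s, t, u}, {p, q, r, t}, {p, q, r, s, u}.

5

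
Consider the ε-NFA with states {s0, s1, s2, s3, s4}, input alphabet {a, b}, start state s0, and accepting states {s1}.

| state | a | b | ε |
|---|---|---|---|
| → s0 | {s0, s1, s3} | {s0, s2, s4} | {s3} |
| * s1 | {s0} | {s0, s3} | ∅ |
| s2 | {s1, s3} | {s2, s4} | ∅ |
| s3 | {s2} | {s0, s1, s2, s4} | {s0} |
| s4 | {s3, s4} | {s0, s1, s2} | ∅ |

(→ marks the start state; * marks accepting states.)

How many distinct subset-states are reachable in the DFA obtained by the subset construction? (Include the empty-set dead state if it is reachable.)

Start state of the DFA: {s0, s3} (ε-closure of the NFA start).
{s0, s3} --a--> {s0, s1, s2, s3}  [new]
{s0, s3} --b--> {s0, s1, s2, s3, s4}  [new]
{s0, s1, s2, s3} --a--> {s0, s1, s2, s3}  [seen]
{s0, s1, s2, s3} --b--> {s0, s1, s2, s3, s4}  [seen]
{s0, s1, s2, s3, s4} --a--> {s0, s1, s2, s3, s4}  [seen]
{s0, s1, s2, s3, s4} --b--> {s0, s1, s2, s3, s4}  [seen]
Reachable DFA states: {s0, s3}, {s0, s1, s2, s3}, {s0, s1, s2, s3, s4}.

3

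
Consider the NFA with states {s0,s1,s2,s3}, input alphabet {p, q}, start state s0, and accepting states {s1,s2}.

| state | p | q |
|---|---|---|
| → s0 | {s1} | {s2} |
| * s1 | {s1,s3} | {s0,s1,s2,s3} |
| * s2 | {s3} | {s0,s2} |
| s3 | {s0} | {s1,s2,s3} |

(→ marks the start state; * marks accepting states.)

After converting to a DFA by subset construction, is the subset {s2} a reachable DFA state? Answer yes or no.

Start state of the DFA: {s0}.
{s0} --p--> {s1}  [new]
{s0} --q--> {s2}  [new]
{s1} --p--> {s1,s3}  [new]
{s1} --q--> {s0,s1,s2,s3}  [new]
{s2} --p--> {s3}  [new]
{s2} --q--> {s0,s2}  [new]
{s1,s3} --p--> {s0,s1,s3}  [new]
{s1,s3} --q--> {s0,s1,s2,s3}  [seen]
{s0,s1,s2,s3} --p--> {s0,s1,s3}  [seen]
{s0,s1,s2,s3} --q--> {s0,s1,s2,s3}  [seen]
{s3} --p--> {s0}  [seen]
{s3} --q--> {s1,s2,s3}  [new]
{s0,s2} --p--> {s1,s3}  [seen]
{s0,s2} --q--> {s0,s2}  [seen]
{s0,s1,s3} --p--> {s0,s1,s3}  [seen]
{s0,s1,s3} --q--> {s0,s1,s2,s3}  [seen]
{s1,s2,s3} --p--> {s0,s1,s3}  [seen]
{s1,s2,s3} --q--> {s0,s1,s2,s3}  [seen]
Reachable DFA states: {s0}, {s1}, {s2}, {s1,s3}, {s0,s1,s2,s3}, {s3}, {s0,s2}, {s0,s1,s3}, {s1,s2,s3}.
{s2} is among them.

yes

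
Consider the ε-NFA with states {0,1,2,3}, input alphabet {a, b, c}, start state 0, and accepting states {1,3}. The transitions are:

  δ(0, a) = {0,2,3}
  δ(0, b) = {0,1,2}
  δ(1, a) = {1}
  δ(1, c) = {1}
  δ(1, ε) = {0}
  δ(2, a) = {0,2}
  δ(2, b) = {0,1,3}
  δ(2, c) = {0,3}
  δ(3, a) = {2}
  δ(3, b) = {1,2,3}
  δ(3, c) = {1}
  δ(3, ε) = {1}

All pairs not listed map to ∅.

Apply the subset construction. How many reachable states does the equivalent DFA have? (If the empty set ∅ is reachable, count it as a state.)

6

Start state of the DFA: {0} (ε-closure of the NFA start).
{0} --a--> {0,1,2,3}  [new]
{0} --b--> {0,1,2}  [new]
{0} --c--> ∅  [new]
{0,1,2,3} --a--> {0,1,2,3}  [seen]
{0,1,2,3} --b--> {0,1,2,3}  [seen]
{0,1,2,3} --c--> {0,1,3}  [new]
{0,1,2} --a--> {0,1,2,3}  [seen]
{0,1,2} --b--> {0,1,2,3}  [seen]
{0,1,2} --c--> {0,1,3}  [seen]
∅ --a--> ∅  [seen]
∅ --b--> ∅  [seen]
∅ --c--> ∅  [seen]
{0,1,3} --a--> {0,1,2,3}  [seen]
{0,1,3} --b--> {0,1,2,3}  [seen]
{0,1,3} --c--> {0,1}  [new]
{0,1} --a--> {0,1,2,3}  [seen]
{0,1} --b--> {0,1,2}  [seen]
{0,1} --c--> {0,1}  [seen]
Reachable DFA states: {0}, {0,1,2,3}, {0,1,2}, ∅, {0,1,3}, {0,1}.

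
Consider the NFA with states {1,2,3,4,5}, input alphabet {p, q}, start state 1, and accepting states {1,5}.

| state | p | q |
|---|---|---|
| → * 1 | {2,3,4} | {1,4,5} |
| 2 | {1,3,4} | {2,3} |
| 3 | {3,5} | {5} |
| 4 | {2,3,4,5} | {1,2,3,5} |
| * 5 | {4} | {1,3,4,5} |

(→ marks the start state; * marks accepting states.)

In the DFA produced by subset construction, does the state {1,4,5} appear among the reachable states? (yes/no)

yes

Start state of the DFA: {1}.
{1} --p--> {2,3,4}  [new]
{1} --q--> {1,4,5}  [new]
{2,3,4} --p--> {1,2,3,4,5}  [new]
{2,3,4} --q--> {1,2,3,5}  [new]
{1,4,5} --p--> {2,3,4,5}  [new]
{1,4,5} --q--> {1,2,3,4,5}  [seen]
{1,2,3,4,5} --p--> {1,2,3,4,5}  [seen]
{1,2,3,4,5} --q--> {1,2,3,4,5}  [seen]
{1,2,3,5} --p--> {1,2,3,4,5}  [seen]
{1,2,3,5} --q--> {1,2,3,4,5}  [seen]
{2,3,4,5} --p--> {1,2,3,4,5}  [seen]
{2,3,4,5} --q--> {1,2,3,4,5}  [seen]
Reachable DFA states: {1}, {2,3,4}, {1,4,5}, {1,2,3,4,5}, {1,2,3,5}, {2,3,4,5}.
{1,4,5} is among them.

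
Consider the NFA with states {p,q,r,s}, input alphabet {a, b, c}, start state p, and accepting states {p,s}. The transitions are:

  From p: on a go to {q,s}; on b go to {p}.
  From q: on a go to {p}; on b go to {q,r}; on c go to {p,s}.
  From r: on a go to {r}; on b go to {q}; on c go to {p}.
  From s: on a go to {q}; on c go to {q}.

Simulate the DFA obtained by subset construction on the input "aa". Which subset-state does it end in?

{p,q}

Start: {p}.
δ(p,a) = {q,s}.
Union: {q,s}.
After a: {q,s}.
δ(q,a) = {p}; δ(s,a) = {q}.
Union: {p,q}.
After a: {p,q}.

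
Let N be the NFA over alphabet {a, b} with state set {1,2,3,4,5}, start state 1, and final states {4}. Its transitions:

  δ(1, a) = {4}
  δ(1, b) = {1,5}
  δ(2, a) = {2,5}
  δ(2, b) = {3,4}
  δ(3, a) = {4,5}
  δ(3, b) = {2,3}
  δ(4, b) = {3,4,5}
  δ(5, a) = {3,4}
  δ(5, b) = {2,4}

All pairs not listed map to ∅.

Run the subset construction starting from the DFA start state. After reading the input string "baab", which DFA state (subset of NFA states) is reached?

{2,3,4,5}

Start: {1}.
δ(1,b) = {1,5}.
Union: {1,5}.
After b: {1,5}.
δ(1,a) = {4}; δ(5,a) = {3,4}.
Union: {3,4}.
After a: {3,4}.
δ(3,a) = {4,5}; δ(4,a) = ∅.
Union: {4,5}.
After a: {4,5}.
δ(4,b) = {3,4,5}; δ(5,b) = {2,4}.
Union: {2,3,4,5}.
After b: {2,3,4,5}.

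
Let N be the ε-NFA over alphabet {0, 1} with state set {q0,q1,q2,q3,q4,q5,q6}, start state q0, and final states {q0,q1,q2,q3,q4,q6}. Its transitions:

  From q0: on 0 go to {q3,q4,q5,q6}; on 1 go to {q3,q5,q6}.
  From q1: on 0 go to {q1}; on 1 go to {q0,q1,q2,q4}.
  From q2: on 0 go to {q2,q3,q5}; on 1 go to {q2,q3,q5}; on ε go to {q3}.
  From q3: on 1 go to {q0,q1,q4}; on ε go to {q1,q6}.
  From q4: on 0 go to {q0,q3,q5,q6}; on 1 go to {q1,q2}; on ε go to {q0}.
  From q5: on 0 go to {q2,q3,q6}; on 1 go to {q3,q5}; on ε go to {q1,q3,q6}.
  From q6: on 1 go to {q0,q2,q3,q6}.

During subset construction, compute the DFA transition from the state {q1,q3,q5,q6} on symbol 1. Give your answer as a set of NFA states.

{q0,q1,q2,q3,q4,q5,q6}

δ(q1,1) = {q0,q1,q2,q4}; δ(q3,1) = {q0,q1,q4}; δ(q5,1) = {q3,q5}; δ(q6,1) = {q0,q2,q3,q6}.
Union: {q0,q1,q2,q3,q4,q5,q6}.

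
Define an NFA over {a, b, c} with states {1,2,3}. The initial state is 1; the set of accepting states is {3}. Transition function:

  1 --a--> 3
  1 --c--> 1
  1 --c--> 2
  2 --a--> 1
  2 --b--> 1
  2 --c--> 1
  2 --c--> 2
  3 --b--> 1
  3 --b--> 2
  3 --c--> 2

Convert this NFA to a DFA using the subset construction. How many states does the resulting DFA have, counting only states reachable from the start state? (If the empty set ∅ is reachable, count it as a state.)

Start state of the DFA: {1}.
{1} --a--> {3}  [new]
{1} --b--> ∅  [new]
{1} --c--> {1,2}  [new]
{3} --a--> ∅  [seen]
{3} --b--> {1,2}  [seen]
{3} --c--> {2}  [new]
∅ --a--> ∅  [seen]
∅ --b--> ∅  [seen]
∅ --c--> ∅  [seen]
{1,2} --a--> {1,3}  [new]
{1,2} --b--> {1}  [seen]
{1,2} --c--> {1,2}  [seen]
{2} --a--> {1}  [seen]
{2} --b--> {1}  [seen]
{2} --c--> {1,2}  [seen]
{1,3} --a--> {3}  [seen]
{1,3} --b--> {1,2}  [seen]
{1,3} --c--> {1,2}  [seen]
Reachable DFA states: {1}, {3}, ∅, {1,2}, {2}, {1,3}.

6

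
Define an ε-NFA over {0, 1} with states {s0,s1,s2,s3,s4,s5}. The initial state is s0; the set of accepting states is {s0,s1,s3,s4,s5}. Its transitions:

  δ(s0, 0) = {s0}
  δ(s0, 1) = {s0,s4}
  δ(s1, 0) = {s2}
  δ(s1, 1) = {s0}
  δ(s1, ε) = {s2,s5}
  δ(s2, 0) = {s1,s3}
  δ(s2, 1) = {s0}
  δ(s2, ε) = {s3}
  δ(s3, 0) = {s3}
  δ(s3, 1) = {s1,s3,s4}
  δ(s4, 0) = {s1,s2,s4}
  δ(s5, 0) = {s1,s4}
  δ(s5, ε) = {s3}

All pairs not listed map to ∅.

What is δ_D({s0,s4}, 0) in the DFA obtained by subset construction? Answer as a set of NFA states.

{s0,s1,s2,s3,s4,s5}

δ(s0,0) = {s0}; δ(s4,0) = {s1,s2,s4}.
Union: {s0,s1,s2,s4}.
ε-closure gives {s0,s1,s2,s3,s4,s5}.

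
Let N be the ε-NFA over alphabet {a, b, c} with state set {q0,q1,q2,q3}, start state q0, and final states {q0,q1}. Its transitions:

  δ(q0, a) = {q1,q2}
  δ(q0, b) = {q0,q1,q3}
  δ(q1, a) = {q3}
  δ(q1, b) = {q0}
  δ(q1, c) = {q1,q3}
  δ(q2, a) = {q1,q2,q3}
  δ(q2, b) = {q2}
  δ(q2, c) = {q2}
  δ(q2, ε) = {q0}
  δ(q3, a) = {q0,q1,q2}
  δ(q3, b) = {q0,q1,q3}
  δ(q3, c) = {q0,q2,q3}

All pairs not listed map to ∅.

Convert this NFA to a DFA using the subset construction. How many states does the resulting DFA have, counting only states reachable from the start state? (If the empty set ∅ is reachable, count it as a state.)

5

Start state of the DFA: {q0} (ε-closure of the NFA start).
{q0} --a--> {q0,q1,q2}  [new]
{q0} --b--> {q0,q1,q3}  [new]
{q0} --c--> ∅  [new]
{q0,q1,q2} --a--> {q0,q1,q2,q3}  [new]
{q0,q1,q2} --b--> {q0,q1,q2,q3}  [seen]
{q0,q1,q2} --c--> {q0,q1,q2,q3}  [seen]
{q0,q1,q3} --a--> {q0,q1,q2,q3}  [seen]
{q0,q1,q3} --b--> {q0,q1,q3}  [seen]
{q0,q1,q3} --c--> {q0,q1,q2,q3}  [seen]
∅ --a--> ∅  [seen]
∅ --b--> ∅  [seen]
∅ --c--> ∅  [seen]
{q0,q1,q2,q3} --a--> {q0,q1,q2,q3}  [seen]
{q0,q1,q2,q3} --b--> {q0,q1,q2,q3}  [seen]
{q0,q1,q2,q3} --c--> {q0,q1,q2,q3}  [seen]
Reachable DFA states: {q0}, {q0,q1,q2}, {q0,q1,q3}, ∅, {q0,q1,q2,q3}.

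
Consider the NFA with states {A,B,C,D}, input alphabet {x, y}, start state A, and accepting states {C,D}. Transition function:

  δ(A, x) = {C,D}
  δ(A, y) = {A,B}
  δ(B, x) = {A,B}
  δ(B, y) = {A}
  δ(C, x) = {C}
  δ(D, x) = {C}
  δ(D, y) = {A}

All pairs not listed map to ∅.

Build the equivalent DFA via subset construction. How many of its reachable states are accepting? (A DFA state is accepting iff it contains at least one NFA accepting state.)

3

Start state of the DFA: {A}.
{A} --x--> {C,D}  [new]
{A} --y--> {A,B}  [new]
{C,D} --x--> {C}  [new]
{C,D} --y--> {A}  [seen]
{A,B} --x--> {A,B,C,D}  [new]
{A,B} --y--> {A,B}  [seen]
{C} --x--> {C}  [seen]
{C} --y--> ∅  [new]
{A,B,C,D} --x--> {A,B,C,D}  [seen]
{A,B,C,D} --y--> {A,B}  [seen]
∅ --x--> ∅  [seen]
∅ --y--> ∅  [seen]
Reachable DFA states: {A}, {C,D}, {A,B}, {C}, {A,B,C,D}, ∅.
Accepting DFA states (contain an NFA accepting state): {C,D}, {C}, {A,B,C,D}.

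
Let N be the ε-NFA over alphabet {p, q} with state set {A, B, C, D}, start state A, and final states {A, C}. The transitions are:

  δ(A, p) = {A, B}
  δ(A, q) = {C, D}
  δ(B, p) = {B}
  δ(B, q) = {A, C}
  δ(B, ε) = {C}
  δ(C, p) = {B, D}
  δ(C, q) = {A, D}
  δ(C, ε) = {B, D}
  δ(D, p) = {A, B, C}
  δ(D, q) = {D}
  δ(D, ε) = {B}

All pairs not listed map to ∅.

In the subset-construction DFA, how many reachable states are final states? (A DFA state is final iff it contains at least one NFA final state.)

Start state of the DFA: {A} (ε-closure of the NFA start).
{A} --p--> {A, B, C, D}  [new]
{A} --q--> {B, C, D}  [new]
{A, B, C, D} --p--> {A, B, C, D}  [seen]
{A, B, C, D} --q--> {A, B, C, D}  [seen]
{B, C, D} --p--> {A, B, C, D}  [seen]
{B, C, D} --q--> {A, B, C, D}  [seen]
Reachable DFA states: {A}, {A, B, C, D}, {B, C, D}.
Accepting DFA states (contain an NFA accepting state): {A}, {A, B, C, D}, {B, C, D}.

3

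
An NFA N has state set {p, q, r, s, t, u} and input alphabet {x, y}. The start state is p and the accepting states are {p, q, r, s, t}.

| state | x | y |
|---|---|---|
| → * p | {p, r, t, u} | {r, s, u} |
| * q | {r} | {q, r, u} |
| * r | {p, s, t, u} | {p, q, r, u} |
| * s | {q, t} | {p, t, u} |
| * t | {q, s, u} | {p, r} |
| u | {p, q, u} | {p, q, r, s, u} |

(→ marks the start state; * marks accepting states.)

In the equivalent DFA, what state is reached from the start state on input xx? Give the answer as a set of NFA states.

Start: {p}.
δ(p,x) = {p, r, t, u}.
Union: {p, r, t, u}.
After x: {p, r, t, u}.
δ(p,x) = {p, r, t, u}; δ(r,x) = {p, s, t, u}; δ(t,x) = {q, s, u}; δ(u,x) = {p, q, u}.
Union: {p, q, r, s, t, u}.
After x: {p, q, r, s, t, u}.

{p, q, r, s, t, u}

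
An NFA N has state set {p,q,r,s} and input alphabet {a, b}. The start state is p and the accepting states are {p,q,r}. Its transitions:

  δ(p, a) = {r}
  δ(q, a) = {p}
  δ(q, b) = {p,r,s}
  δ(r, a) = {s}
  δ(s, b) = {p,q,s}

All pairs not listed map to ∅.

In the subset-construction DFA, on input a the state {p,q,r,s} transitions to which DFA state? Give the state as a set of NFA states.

{p,r,s}

δ(p,a) = {r}; δ(q,a) = {p}; δ(r,a) = {s}; δ(s,a) = ∅.
Union: {p,r,s}.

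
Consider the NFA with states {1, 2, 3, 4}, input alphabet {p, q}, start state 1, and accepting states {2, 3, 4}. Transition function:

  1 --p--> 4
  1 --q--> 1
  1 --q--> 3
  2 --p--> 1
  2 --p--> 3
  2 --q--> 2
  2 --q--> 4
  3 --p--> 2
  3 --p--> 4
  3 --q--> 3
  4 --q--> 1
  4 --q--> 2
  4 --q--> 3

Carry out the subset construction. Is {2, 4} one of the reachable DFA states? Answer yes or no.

yes

Start state of the DFA: {1}.
{1} --p--> {4}  [new]
{1} --q--> {1, 3}  [new]
{4} --p--> ∅  [new]
{4} --q--> {1, 2, 3}  [new]
{1, 3} --p--> {2, 4}  [new]
{1, 3} --q--> {1, 3}  [seen]
∅ --p--> ∅  [seen]
∅ --q--> ∅  [seen]
{1, 2, 3} --p--> {1, 2, 3, 4}  [new]
{1, 2, 3} --q--> {1, 2, 3, 4}  [seen]
{2, 4} --p--> {1, 3}  [seen]
{2, 4} --q--> {1, 2, 3, 4}  [seen]
{1, 2, 3, 4} --p--> {1, 2, 3, 4}  [seen]
{1, 2, 3, 4} --q--> {1, 2, 3, 4}  [seen]
Reachable DFA states: {1}, {4}, {1, 3}, ∅, {1, 2, 3}, {2, 4}, {1, 2, 3, 4}.
{2, 4} is among them.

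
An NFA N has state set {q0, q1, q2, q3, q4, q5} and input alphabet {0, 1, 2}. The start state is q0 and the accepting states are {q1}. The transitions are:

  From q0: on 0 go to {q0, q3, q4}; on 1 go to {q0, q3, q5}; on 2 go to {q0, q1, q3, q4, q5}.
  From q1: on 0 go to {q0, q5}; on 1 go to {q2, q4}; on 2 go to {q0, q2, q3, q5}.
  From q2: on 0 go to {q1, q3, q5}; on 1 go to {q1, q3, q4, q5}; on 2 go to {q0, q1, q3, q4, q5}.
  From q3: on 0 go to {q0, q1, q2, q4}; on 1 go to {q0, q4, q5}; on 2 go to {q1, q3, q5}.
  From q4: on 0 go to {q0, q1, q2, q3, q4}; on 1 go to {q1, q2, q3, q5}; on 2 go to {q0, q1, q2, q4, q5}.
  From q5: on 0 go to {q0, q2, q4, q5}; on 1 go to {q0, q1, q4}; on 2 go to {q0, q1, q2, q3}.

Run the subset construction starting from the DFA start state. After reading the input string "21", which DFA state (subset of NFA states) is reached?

Start: {q0}.
δ(q0,2) = {q0, q1, q3, q4, q5}.
Union: {q0, q1, q3, q4, q5}.
After 2: {q0, q1, q3, q4, q5}.
δ(q0,1) = {q0, q3, q5}; δ(q1,1) = {q2, q4}; δ(q3,1) = {q0, q4, q5}; δ(q4,1) = {q1, q2, q3, q5}; δ(q5,1) = {q0, q1, q4}.
Union: {q0, q1, q2, q3, q4, q5}.
After 1: {q0, q1, q2, q3, q4, q5}.

{q0, q1, q2, q3, q4, q5}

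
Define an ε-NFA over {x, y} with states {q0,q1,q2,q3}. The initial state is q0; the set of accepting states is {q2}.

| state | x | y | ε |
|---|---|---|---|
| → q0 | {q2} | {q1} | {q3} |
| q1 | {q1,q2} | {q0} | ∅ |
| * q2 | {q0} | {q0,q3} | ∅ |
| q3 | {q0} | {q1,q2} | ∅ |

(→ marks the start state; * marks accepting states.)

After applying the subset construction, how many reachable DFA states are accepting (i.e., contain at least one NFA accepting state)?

Start state of the DFA: {q0,q3} (ε-closure of the NFA start).
{q0,q3} --x--> {q0,q2,q3}  [new]
{q0,q3} --y--> {q1,q2}  [new]
{q0,q2,q3} --x--> {q0,q2,q3}  [seen]
{q0,q2,q3} --y--> {q0,q1,q2,q3}  [new]
{q1,q2} --x--> {q0,q1,q2,q3}  [seen]
{q1,q2} --y--> {q0,q3}  [seen]
{q0,q1,q2,q3} --x--> {q0,q1,q2,q3}  [seen]
{q0,q1,q2,q3} --y--> {q0,q1,q2,q3}  [seen]
Reachable DFA states: {q0,q3}, {q0,q2,q3}, {q1,q2}, {q0,q1,q2,q3}.
Accepting DFA states (contain an NFA accepting state): {q0,q2,q3}, {q1,q2}, {q0,q1,q2,q3}.

3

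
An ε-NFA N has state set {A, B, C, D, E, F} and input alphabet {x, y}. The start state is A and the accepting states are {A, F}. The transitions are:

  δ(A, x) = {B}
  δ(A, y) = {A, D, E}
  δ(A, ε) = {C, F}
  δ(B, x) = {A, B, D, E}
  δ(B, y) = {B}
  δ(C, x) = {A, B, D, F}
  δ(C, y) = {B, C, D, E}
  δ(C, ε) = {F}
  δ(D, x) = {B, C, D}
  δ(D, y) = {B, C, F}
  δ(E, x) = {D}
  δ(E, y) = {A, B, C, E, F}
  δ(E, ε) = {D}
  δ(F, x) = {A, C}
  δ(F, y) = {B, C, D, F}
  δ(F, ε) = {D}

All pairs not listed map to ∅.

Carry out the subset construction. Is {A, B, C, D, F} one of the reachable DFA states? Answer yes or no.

Start state of the DFA: {A, C, D, F} (ε-closure of the NFA start).
{A, C, D, F} --x--> {A, B, C, D, F}  [new]
{A, C, D, F} --y--> {A, B, C, D, E, F}  [new]
{A, B, C, D, F} --x--> {A, B, C, D, E, F}  [seen]
{A, B, C, D, F} --y--> {A, B, C, D, E, F}  [seen]
{A, B, C, D, E, F} --x--> {A, B, C, D, E, F}  [seen]
{A, B, C, D, E, F} --y--> {A, B, C, D, E, F}  [seen]
Reachable DFA states: {A, C, D, F}, {A, B, C, D, F}, {A, B, C, D, E, F}.
{A, B, C, D, F} is among them.

yes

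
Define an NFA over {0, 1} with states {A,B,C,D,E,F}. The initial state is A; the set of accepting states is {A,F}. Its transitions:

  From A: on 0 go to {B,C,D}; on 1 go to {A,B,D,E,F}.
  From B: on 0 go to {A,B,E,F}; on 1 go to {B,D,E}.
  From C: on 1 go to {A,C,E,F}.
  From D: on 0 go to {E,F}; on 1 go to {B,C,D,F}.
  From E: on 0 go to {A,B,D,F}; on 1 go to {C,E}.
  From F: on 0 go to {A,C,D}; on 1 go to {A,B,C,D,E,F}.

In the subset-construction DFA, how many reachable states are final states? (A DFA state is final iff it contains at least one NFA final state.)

Start state of the DFA: {A}.
{A} --0--> {B,C,D}  [new]
{A} --1--> {A,B,D,E,F}  [new]
{B,C,D} --0--> {A,B,E,F}  [new]
{B,C,D} --1--> {A,B,C,D,E,F}  [new]
{A,B,D,E,F} --0--> {A,B,C,D,E,F}  [seen]
{A,B,D,E,F} --1--> {A,B,C,D,E,F}  [seen]
{A,B,E,F} --0--> {A,B,C,D,E,F}  [seen]
{A,B,E,F} --1--> {A,B,C,D,E,F}  [seen]
{A,B,C,D,E,F} --0--> {A,B,C,D,E,F}  [seen]
{A,B,C,D,E,F} --1--> {A,B,C,D,E,F}  [seen]
Reachable DFA states: {A}, {B,C,D}, {A,B,D,E,F}, {A,B,E,F}, {A,B,C,D,E,F}.
Accepting DFA states (contain an NFA accepting state): {A}, {A,B,D,E,F}, {A,B,E,F}, {A,B,C,D,E,F}.

4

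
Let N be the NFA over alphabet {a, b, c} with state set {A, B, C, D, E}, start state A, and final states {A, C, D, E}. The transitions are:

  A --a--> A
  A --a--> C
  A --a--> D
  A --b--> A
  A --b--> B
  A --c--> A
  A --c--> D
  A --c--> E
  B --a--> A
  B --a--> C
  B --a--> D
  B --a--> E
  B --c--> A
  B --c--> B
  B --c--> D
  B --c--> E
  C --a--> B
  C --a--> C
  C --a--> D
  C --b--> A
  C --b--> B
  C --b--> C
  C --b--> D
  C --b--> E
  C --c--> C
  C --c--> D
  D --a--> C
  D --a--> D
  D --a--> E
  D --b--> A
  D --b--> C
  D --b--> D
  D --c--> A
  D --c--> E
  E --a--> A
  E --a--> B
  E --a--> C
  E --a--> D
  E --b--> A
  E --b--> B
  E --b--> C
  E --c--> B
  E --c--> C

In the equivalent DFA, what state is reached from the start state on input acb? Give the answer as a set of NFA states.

Start: {A}.
δ(A,a) = {A, C, D}.
Union: {A, C, D}.
After a: {A, C, D}.
δ(A,c) = {A, D, E}; δ(C,c) = {C, D}; δ(D,c) = {A, E}.
Union: {A, C, D, E}.
After c: {A, C, D, E}.
δ(A,b) = {A, B}; δ(C,b) = {A, B, C, D, E}; δ(D,b) = {A, C, D}; δ(E,b) = {A, B, C}.
Union: {A, B, C, D, E}.
After b: {A, B, C, D, E}.

{A, B, C, D, E}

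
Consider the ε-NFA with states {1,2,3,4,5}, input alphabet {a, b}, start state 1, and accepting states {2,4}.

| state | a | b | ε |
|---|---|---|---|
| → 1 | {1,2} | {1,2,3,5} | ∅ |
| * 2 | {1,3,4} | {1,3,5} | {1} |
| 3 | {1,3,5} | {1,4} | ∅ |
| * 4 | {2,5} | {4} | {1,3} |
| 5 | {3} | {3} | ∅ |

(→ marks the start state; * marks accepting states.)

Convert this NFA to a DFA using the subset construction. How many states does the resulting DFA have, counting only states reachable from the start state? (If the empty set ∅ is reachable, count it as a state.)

5

Start state of the DFA: {1} (ε-closure of the NFA start).
{1} --a--> {1,2}  [new]
{1} --b--> {1,2,3,5}  [new]
{1,2} --a--> {1,2,3,4}  [new]
{1,2} --b--> {1,2,3,5}  [seen]
{1,2,3,5} --a--> {1,2,3,4,5}  [new]
{1,2,3,5} --b--> {1,2,3,4,5}  [seen]
{1,2,3,4} --a--> {1,2,3,4,5}  [seen]
{1,2,3,4} --b--> {1,2,3,4,5}  [seen]
{1,2,3,4,5} --a--> {1,2,3,4,5}  [seen]
{1,2,3,4,5} --b--> {1,2,3,4,5}  [seen]
Reachable DFA states: {1}, {1,2}, {1,2,3,5}, {1,2,3,4}, {1,2,3,4,5}.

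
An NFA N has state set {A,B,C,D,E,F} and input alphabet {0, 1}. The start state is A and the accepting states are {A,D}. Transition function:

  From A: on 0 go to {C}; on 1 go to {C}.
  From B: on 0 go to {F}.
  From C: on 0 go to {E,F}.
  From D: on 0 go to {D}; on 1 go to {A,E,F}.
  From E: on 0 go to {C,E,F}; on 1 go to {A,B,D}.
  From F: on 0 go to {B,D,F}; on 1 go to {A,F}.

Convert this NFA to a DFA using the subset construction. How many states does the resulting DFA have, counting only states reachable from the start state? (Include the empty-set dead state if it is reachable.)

Start state of the DFA: {A}.
{A} --0--> {C}  [new]
{A} --1--> {C}  [seen]
{C} --0--> {E,F}  [new]
{C} --1--> ∅  [new]
{E,F} --0--> {B,C,D,E,F}  [new]
{E,F} --1--> {A,B,D,F}  [new]
∅ --0--> ∅  [seen]
∅ --1--> ∅  [seen]
{B,C,D,E,F} --0--> {B,C,D,E,F}  [seen]
{B,C,D,E,F} --1--> {A,B,D,E,F}  [new]
{A,B,D,F} --0--> {B,C,D,F}  [new]
{A,B,D,F} --1--> {A,C,E,F}  [new]
{A,B,D,E,F} --0--> {B,C,D,E,F}  [seen]
{A,B,D,E,F} --1--> {A,B,C,D,E,F}  [new]
{B,C,D,F} --0--> {B,D,E,F}  [new]
{B,C,D,F} --1--> {A,E,F}  [new]
{A,C,E,F} --0--> {B,C,D,E,F}  [seen]
{A,C,E,F} --1--> {A,B,C,D,F}  [new]
{A,B,C,D,E,F} --0--> {B,C,D,E,F}  [seen]
{A,B,C,D,E,F} --1--> {A,B,C,D,E,F}  [seen]
{B,D,E,F} --0--> {B,C,D,E,F}  [seen]
{B,D,E,F} --1--> {A,B,D,E,F}  [seen]
{A,E,F} --0--> {B,C,D,E,F}  [seen]
{A,E,F} --1--> {A,B,C,D,F}  [seen]
{A,B,C,D,F} --0--> {B,C,D,E,F}  [seen]
{A,B,C,D,F} --1--> {A,C,E,F}  [seen]
Reachable DFA states: {A}, {C}, {E,F}, ∅, {B,C,D,E,F}, {A,B,D,F}, {A,B,D,E,F}, {B,C,D,F}, {A,C,E,F}, {A,B,C,D,E,F}, {B,D,E,F}, {A,E,F}, {A,B,C,D,F}.

13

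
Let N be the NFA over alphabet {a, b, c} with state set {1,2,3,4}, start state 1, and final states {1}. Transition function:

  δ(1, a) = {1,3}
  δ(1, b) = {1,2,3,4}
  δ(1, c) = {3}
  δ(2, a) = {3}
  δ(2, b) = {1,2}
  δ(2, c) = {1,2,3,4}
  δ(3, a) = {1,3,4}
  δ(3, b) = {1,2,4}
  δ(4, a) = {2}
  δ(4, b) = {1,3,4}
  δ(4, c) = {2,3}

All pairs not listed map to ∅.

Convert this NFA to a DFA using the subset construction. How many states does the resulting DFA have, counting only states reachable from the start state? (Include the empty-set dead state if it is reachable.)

9

Start state of the DFA: {1}.
{1} --a--> {1,3}  [new]
{1} --b--> {1,2,3,4}  [new]
{1} --c--> {3}  [new]
{1,3} --a--> {1,3,4}  [new]
{1,3} --b--> {1,2,3,4}  [seen]
{1,3} --c--> {3}  [seen]
{1,2,3,4} --a--> {1,2,3,4}  [seen]
{1,2,3,4} --b--> {1,2,3,4}  [seen]
{1,2,3,4} --c--> {1,2,3,4}  [seen]
{3} --a--> {1,3,4}  [seen]
{3} --b--> {1,2,4}  [new]
{3} --c--> ∅  [new]
{1,3,4} --a--> {1,2,3,4}  [seen]
{1,3,4} --b--> {1,2,3,4}  [seen]
{1,3,4} --c--> {2,3}  [new]
{1,2,4} --a--> {1,2,3}  [new]
{1,2,4} --b--> {1,2,3,4}  [seen]
{1,2,4} --c--> {1,2,3,4}  [seen]
∅ --a--> ∅  [seen]
∅ --b--> ∅  [seen]
∅ --c--> ∅  [seen]
{2,3} --a--> {1,3,4}  [seen]
{2,3} --b--> {1,2,4}  [seen]
{2,3} --c--> {1,2,3,4}  [seen]
{1,2,3} --a--> {1,3,4}  [seen]
{1,2,3} --b--> {1,2,3,4}  [seen]
{1,2,3} --c--> {1,2,3,4}  [seen]
Reachable DFA states: {1}, {1,3}, {1,2,3,4}, {3}, {1,3,4}, {1,2,4}, ∅, {2,3}, {1,2,3}.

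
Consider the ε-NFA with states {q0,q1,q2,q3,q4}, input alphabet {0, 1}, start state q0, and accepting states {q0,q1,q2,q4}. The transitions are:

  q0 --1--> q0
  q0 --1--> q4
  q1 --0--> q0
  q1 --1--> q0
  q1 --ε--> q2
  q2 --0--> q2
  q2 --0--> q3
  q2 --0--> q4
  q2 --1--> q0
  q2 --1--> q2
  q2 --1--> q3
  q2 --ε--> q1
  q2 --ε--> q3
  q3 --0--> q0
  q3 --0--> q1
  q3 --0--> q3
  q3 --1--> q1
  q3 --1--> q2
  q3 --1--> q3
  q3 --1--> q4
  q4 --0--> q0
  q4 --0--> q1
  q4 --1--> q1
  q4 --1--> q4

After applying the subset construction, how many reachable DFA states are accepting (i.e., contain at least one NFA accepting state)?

4

Start state of the DFA: {q0} (ε-closure of the NFA start).
{q0} --0--> ∅  [new]
{q0} --1--> {q0,q4}  [new]
∅ --0--> ∅  [seen]
∅ --1--> ∅  [seen]
{q0,q4} --0--> {q0,q1,q2,q3}  [new]
{q0,q4} --1--> {q0,q1,q2,q3,q4}  [new]
{q0,q1,q2,q3} --0--> {q0,q1,q2,q3,q4}  [seen]
{q0,q1,q2,q3} --1--> {q0,q1,q2,q3,q4}  [seen]
{q0,q1,q2,q3,q4} --0--> {q0,q1,q2,q3,q4}  [seen]
{q0,q1,q2,q3,q4} --1--> {q0,q1,q2,q3,q4}  [seen]
Reachable DFA states: {q0}, ∅, {q0,q4}, {q0,q1,q2,q3}, {q0,q1,q2,q3,q4}.
Accepting DFA states (contain an NFA accepting state): {q0}, {q0,q4}, {q0,q1,q2,q3}, {q0,q1,q2,q3,q4}.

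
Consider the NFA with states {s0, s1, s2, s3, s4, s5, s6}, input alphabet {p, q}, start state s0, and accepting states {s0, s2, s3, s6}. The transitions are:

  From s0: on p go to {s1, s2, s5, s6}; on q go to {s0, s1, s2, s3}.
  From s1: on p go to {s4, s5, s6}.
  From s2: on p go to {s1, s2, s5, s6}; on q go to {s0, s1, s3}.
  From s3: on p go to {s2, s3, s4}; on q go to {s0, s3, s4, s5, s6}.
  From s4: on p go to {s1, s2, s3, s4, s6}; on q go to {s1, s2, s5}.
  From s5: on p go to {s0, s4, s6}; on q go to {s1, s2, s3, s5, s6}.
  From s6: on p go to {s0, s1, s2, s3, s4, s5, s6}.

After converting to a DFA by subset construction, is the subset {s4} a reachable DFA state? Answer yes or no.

no

Start state of the DFA: {s0}.
{s0} --p--> {s1, s2, s5, s6}  [new]
{s0} --q--> {s0, s1, s2, s3}  [new]
{s1, s2, s5, s6} --p--> {s0, s1, s2, s3, s4, s5, s6}  [new]
{s1, s2, s5, s6} --q--> {s0, s1, s2, s3, s5, s6}  [new]
{s0, s1, s2, s3} --p--> {s1, s2, s3, s4, s5, s6}  [new]
{s0, s1, s2, s3} --q--> {s0, s1, s2, s3, s4, s5, s6}  [seen]
{s0, s1, s2, s3, s4, s5, s6} --p--> {s0, s1, s2, s3, s4, s5, s6}  [seen]
{s0, s1, s2, s3, s4, s5, s6} --q--> {s0, s1, s2, s3, s4, s5, s6}  [seen]
{s0, s1, s2, s3, s5, s6} --p--> {s0, s1, s2, s3, s4, s5, s6}  [seen]
{s0, s1, s2, s3, s5, s6} --q--> {s0, s1, s2, s3, s4, s5, s6}  [seen]
{s1, s2, s3, s4, s5, s6} --p--> {s0, s1, s2, s3, s4, s5, s6}  [seen]
{s1, s2, s3, s4, s5, s6} --q--> {s0, s1, s2, s3, s4, s5, s6}  [seen]
Reachable DFA states: {s0}, {s1, s2, s5, s6}, {s0, s1, s2, s3}, {s0, s1, s2, s3, s4, s5, s6}, {s0, s1, s2, s3, s5, s6}, {s1, s2, s3, s4, s5, s6}.
{s4} is not among them.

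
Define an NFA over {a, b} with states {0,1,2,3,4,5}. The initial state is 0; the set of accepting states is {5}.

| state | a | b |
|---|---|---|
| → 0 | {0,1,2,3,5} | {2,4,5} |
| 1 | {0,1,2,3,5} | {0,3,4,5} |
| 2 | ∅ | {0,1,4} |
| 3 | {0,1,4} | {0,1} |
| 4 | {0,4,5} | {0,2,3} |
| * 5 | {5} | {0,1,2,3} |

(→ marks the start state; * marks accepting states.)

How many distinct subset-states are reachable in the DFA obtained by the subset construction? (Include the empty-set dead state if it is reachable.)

Start state of the DFA: {0}.
{0} --a--> {0,1,2,3,5}  [new]
{0} --b--> {2,4,5}  [new]
{0,1,2,3,5} --a--> {0,1,2,3,4,5}  [new]
{0,1,2,3,5} --b--> {0,1,2,3,4,5}  [seen]
{2,4,5} --a--> {0,4,5}  [new]
{2,4,5} --b--> {0,1,2,3,4}  [new]
{0,1,2,3,4,5} --a--> {0,1,2,3,4,5}  [seen]
{0,1,2,3,4,5} --b--> {0,1,2,3,4,5}  [seen]
{0,4,5} --a--> {0,1,2,3,4,5}  [seen]
{0,4,5} --b--> {0,1,2,3,4,5}  [seen]
{0,1,2,3,4} --a--> {0,1,2,3,4,5}  [seen]
{0,1,2,3,4} --b--> {0,1,2,3,4,5}  [seen]
Reachable DFA states: {0}, {0,1,2,3,5}, {2,4,5}, {0,1,2,3,4,5}, {0,4,5}, {0,1,2,3,4}.

6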